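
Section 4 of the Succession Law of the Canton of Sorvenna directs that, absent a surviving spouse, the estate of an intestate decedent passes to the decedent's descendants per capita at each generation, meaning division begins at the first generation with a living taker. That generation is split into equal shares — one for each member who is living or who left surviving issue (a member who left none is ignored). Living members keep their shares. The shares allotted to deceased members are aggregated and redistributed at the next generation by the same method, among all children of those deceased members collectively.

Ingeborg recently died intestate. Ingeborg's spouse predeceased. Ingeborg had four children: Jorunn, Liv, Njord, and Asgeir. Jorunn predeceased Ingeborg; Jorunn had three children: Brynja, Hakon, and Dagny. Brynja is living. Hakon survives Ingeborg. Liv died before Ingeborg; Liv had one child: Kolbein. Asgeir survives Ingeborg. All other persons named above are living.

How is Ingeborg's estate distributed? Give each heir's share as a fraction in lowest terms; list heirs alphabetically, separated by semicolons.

There is no surviving spouse, so the entire estate passes to Ingeborg's descendants per capita at each generation.
At generation 1 (Jorunn, Liv, Njord, Asgeir) there are 4 shares of (1)/4 = 1/4 each.
Living: Njord and Asgeir — each takes 1/4.
Deceased: Jorunn and Liv. Their combined 1/2 is pooled and carried to generation 2.
At generation 2 (Brynja, Hakon, Dagny, Kolbein) there are 4 shares of (1/2)/4 = 1/8 each.
Living: Brynja, Hakon, Dagny, and Kolbein — each takes 1/8.

Asgeir 1/4; Brynja 1/8; Dagny 1/8; Hakon 1/8; Kolbein 1/8; Njord 1/4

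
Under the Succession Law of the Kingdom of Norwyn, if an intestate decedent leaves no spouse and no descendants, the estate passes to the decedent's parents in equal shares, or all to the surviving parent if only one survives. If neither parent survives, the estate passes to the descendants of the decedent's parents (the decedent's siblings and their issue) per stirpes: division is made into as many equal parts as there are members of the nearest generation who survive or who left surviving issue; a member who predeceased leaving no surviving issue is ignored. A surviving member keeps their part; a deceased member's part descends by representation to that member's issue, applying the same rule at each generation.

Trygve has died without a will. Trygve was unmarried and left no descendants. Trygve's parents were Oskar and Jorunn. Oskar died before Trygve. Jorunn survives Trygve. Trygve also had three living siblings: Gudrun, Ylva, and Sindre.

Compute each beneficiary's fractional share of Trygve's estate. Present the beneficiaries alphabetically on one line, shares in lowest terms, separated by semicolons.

Only one parent, Jorunn, survives, so Jorunn takes the entire estate. The siblings take nothing because a surviving parent has priority.

Jorunn 1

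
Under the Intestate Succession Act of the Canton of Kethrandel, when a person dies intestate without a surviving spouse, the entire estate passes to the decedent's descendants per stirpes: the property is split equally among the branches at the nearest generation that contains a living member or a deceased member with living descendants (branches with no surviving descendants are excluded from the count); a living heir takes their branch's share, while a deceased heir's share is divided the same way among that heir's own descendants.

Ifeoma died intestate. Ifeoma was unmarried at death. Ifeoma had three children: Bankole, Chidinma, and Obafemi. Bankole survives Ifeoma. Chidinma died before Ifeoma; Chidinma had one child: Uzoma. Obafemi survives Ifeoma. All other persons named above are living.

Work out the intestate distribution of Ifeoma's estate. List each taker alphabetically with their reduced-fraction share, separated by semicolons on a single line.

Bankole 1/3; Obafemi 1/3; Uzoma 1/3

There is no surviving spouse, so the entire estate passes to Ifeoma's descendants per stirpes.
The estate is divided into 3 equal shares of 1/3 among Bankole, Chidinma, Obafemi.
Bankole is living and takes 1/3.
Chidinma predeceased; the 1/3 allotted to Chidinma's branch passes to Chidinma's issue by representation.
Uzoma is the sole taker at this level and receives the full 1/3.
Obafemi is living and takes 1/3.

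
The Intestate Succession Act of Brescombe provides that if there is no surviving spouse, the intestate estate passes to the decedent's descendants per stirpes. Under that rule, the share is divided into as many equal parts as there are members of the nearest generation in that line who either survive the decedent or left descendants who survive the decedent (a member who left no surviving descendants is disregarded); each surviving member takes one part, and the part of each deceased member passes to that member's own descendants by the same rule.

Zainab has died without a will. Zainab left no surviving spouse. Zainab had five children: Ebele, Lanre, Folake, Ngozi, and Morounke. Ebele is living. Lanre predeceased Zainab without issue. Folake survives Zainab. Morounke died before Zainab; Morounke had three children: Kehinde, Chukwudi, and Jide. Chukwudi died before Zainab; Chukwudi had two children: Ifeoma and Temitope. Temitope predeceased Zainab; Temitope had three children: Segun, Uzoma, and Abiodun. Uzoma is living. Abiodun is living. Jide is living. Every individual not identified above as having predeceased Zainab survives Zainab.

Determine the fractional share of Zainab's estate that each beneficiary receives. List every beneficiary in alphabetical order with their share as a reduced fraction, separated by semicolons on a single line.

Abiodun 1/72; Ebele 1/4; Folake 1/4; Ifeoma 1/24; Jide 1/12; Kehinde 1/12; Ngozi 1/4; Segun 1/72; Uzoma 1/72

There is no surviving spouse, so the entire estate passes to Zainab's descendants per stirpes.
Lanre left no surviving issue, so that branch lapses and is disregarded.
The estate is divided into 4 equal shares of 1/4 among Ebele, Folake, Ngozi, Morounke.
Ebele is living and takes 1/4.
Folake is living and takes 1/4.
Ngozi is living and takes 1/4.
Morounke predeceased; the 1/4 allotted to Morounke's branch passes to Morounke's issue by representation.
The 1/4 is divided into 3 equal shares of 1/12 among Kehinde, Chukwudi, Jide.
Kehinde is living and takes 1/12.
Chukwudi predeceased; the 1/12 allotted to Chukwudi's branch passes to Chukwudi's issue by representation.
The 1/12 is divided into 2 equal shares of 1/24 among Ifeoma, Temitope.
Ifeoma is living and takes 1/24.
Temitope predeceased; the 1/24 allotted to Temitope's branch passes to Temitope's issue by representation.
The 1/24 is divided into 3 equal shares of 1/72 among Segun, Uzoma, Abiodun.
Segun is living and takes 1/72.
Uzoma is living and takes 1/72.
Abiodun is living and takes 1/72.
Jide is living and takes 1/12.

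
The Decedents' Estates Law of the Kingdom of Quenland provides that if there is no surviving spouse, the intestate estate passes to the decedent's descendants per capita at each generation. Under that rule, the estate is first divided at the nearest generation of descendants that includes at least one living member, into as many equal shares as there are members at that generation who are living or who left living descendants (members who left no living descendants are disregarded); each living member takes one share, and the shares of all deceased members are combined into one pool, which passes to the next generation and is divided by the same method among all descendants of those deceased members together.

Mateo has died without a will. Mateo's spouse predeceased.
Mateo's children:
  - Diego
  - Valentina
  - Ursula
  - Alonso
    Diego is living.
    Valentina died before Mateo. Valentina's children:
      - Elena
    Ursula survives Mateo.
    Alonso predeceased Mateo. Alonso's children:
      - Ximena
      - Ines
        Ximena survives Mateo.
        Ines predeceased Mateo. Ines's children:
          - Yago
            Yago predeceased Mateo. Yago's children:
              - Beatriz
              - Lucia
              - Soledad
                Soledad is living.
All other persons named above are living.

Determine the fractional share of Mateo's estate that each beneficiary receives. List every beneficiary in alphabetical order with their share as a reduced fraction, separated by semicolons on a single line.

There is no surviving spouse, so the entire estate passes to Mateo's descendants per capita at each generation.
At generation 1 (Diego, Valentina, Ursula, Alonso) there are 4 shares of (1)/4 = 1/4 each.
Living: Diego and Ursula — each takes 1/4.
Deceased: Valentina and Alonso. Their combined 1/2 is pooled and carried to generation 2.
At generation 2 (Elena, Ximena, Ines) there are 3 shares of (1/2)/3 = 1/6 each.
Living: Elena and Ximena — each takes 1/6.
Deceased: Ines. That 1/6 share is carried to generation 3.
At generation 3 (Yago) there are 1 shares of (1/6)/1 = 1/6 each.
Deceased: Yago. That 1/6 share is carried to generation 4.
At generation 4 (Beatriz, Lucia, Soledad) there are 3 shares of (1/6)/3 = 1/18 each.
Living: Beatriz, Lucia, and Soledad — each takes 1/18.

Beatriz 1/18; Diego 1/4; Elena 1/6; Lucia 1/18; Soledad 1/18; Ursula 1/4; Ximena 1/6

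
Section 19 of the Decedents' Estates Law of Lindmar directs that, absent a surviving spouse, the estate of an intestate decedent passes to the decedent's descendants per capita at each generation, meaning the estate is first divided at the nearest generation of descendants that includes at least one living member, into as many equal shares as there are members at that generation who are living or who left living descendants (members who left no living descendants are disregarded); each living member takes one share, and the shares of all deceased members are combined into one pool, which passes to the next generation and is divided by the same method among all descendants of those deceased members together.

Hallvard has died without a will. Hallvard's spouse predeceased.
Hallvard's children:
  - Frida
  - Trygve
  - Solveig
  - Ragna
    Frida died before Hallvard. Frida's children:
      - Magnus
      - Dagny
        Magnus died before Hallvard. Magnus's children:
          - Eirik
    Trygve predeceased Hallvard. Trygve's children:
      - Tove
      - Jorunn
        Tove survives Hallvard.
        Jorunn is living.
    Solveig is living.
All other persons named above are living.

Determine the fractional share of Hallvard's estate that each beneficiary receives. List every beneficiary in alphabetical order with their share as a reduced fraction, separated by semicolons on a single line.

Dagny 1/8; Eirik 1/8; Jorunn 1/8; Ragna 1/4; Solveig 1/4; Tove 1/8

There is no surviving spouse, so the entire estate passes to Hallvard's descendants per capita at each generation.
At generation 1 (Frida, Trygve, Solveig, Ragna) there are 4 shares of (1)/4 = 1/4 each.
Living: Solveig and Ragna — each takes 1/4.
Deceased: Frida and Trygve. Their combined 1/2 is pooled and carried to generation 2.
At generation 2 (Magnus, Dagny, Tove, Jorunn) there are 4 shares of (1/2)/4 = 1/8 each.
Living: Dagny, Tove, and Jorunn — each takes 1/8.
Deceased: Magnus. That 1/8 share is carried to generation 3.
At generation 3 (Eirik) there are 1 shares of (1/8)/1 = 1/8 each.
Living: Eirik — each takes 1/8.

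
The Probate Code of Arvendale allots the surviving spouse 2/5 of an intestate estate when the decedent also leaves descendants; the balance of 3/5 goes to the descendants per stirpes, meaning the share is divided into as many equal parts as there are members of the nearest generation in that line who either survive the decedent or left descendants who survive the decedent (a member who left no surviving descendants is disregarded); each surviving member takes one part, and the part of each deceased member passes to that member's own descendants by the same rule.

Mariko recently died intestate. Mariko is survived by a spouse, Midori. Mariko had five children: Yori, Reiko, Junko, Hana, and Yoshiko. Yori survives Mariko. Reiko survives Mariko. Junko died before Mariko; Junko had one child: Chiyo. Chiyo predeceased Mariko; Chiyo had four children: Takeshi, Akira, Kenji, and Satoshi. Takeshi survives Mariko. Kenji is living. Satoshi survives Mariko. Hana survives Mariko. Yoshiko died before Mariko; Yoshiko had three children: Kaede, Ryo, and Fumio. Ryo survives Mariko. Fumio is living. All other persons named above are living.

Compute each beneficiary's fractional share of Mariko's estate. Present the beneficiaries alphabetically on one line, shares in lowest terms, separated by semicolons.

Midori, as surviving spouse, takes 2/5.
The remaining 3/5 passes to Mariko's descendants per stirpes.
The 3/5 is divided into 5 equal shares of 3/25 among Yori, Reiko, Junko, Hana, Yoshiko.
Yori is living and takes 3/25.
Reiko is living and takes 3/25.
Junko predeceased; the 3/25 allotted to Junko's branch passes to Junko's issue by representation.
Chiyo's line is the sole branch at this level, so the full 3/25 passes to Chiyo's issue by representation.
The 3/25 is divided into 4 equal shares of 3/100 among Takeshi, Akira, Kenji, Satoshi.
Takeshi is living and takes 3/100.
Akira is living and takes 3/100.
Kenji is living and takes 3/100.
Satoshi is living and takes 3/100.
Hana is living and takes 3/25.
Yoshiko predeceased; the 3/25 allotted to Yoshiko's branch passes to Yoshiko's issue by representation.
The 3/25 is divided into 3 equal shares of 1/25 among Kaede, Ryo, Fumio.
Kaede is living and takes 1/25.
Ryo is living and takes 1/25.
Fumio is living and takes 1/25.

Akira 3/100; Fumio 1/25; Hana 3/25; Kaede 1/25; Kenji 3/100; Midori 2/5; Reiko 3/25; Ryo 1/25; Satoshi 3/100; Takeshi 3/100; Yori 3/25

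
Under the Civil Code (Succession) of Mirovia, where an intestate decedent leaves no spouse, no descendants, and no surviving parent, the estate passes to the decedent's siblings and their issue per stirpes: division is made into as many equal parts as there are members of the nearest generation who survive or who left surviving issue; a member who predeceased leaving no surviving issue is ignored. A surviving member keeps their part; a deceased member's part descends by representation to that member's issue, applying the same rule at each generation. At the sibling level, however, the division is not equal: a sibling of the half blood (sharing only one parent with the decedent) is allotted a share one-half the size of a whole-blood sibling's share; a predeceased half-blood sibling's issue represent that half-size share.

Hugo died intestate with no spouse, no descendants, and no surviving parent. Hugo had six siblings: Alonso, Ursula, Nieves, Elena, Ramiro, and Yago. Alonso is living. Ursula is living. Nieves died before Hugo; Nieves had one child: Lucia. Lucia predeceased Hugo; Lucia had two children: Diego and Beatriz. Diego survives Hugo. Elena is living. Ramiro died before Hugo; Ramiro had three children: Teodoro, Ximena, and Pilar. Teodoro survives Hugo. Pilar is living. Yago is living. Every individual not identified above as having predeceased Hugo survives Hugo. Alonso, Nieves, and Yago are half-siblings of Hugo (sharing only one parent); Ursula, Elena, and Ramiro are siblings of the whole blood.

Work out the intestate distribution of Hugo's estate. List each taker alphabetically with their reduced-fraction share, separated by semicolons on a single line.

Alonso 1/9; Beatriz 1/18; Diego 1/18; Elena 2/9; Pilar 2/27; Teodoro 2/27; Ursula 2/9; Ximena 2/27; Yago 1/9

No spouse, descendants, or parent survives, so the estate passes to Hugo's siblings per stirpes.
Half-blood siblings count for one-half the weight of whole-blood siblings at the initial division.
Dividing 1 in proportion to weights (total weight 9/2): Alonso (weight 1/2) → 1/9; Ursula (weight 1) → 2/9; Nieves (weight 1/2) → 1/9; Elena (weight 1) → 2/9; Ramiro (weight 1) → 2/9; Yago (weight 1/2) → 1/9.
Alonso is living and takes 1/9.
Ursula is living and takes 2/9.
Nieves predeceased; the 1/9 allotted to Nieves's branch passes to Nieves's issue by representation.
Lucia's line is the sole branch at this level, so the full 1/9 passes to Lucia's issue by representation.
The 1/9 is divided into 2 equal shares of 1/18 among Diego, Beatriz.
Diego is living and takes 1/18.
Beatriz is living and takes 1/18.
Elena is living and takes 2/9.
Ramiro predeceased; the 2/9 allotted to Ramiro's branch passes to Ramiro's issue by representation.
The 2/9 is divided into 3 equal shares of 2/27 among Teodoro, Ximena, Pilar.
Teodoro is living and takes 2/27.
Ximena is living and takes 2/27.
Pilar is living and takes 2/27.
Yago is living and takes 1/9.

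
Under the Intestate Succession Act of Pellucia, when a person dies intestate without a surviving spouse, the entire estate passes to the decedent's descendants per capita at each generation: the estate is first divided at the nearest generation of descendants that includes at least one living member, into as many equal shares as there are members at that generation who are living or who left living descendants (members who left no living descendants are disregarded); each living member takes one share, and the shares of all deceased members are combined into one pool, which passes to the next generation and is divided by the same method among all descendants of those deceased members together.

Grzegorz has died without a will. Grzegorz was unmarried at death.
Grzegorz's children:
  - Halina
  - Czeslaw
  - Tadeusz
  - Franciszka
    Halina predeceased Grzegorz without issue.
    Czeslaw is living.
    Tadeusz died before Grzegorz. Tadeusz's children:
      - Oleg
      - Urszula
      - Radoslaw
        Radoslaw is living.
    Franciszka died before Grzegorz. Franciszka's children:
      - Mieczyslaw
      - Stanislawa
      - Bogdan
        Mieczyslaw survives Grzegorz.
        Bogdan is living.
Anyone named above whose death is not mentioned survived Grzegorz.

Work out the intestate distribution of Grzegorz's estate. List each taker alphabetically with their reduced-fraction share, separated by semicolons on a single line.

There is no surviving spouse, so the entire estate passes to Grzegorz's descendants per capita at each generation.
At generation 1 (Czeslaw, Tadeusz, Franciszka) there are 3 shares of (1)/3 = 1/3 each.
Living: Czeslaw — each takes 1/3.
Deceased: Tadeusz and Franciszka. Their combined 2/3 is pooled and carried to generation 2.
At generation 2 (Oleg, Urszula, Radoslaw, Mieczyslaw, Stanislawa, Bogdan) there are 6 shares of (2/3)/6 = 1/9 each.
Living: Oleg, Urszula, Radoslaw, Mieczyslaw, Stanislawa, and Bogdan — each takes 1/9.

Bogdan 1/9; Czeslaw 1/3; Mieczyslaw 1/9; Oleg 1/9; Radoslaw 1/9; Stanislawa 1/9; Urszula 1/9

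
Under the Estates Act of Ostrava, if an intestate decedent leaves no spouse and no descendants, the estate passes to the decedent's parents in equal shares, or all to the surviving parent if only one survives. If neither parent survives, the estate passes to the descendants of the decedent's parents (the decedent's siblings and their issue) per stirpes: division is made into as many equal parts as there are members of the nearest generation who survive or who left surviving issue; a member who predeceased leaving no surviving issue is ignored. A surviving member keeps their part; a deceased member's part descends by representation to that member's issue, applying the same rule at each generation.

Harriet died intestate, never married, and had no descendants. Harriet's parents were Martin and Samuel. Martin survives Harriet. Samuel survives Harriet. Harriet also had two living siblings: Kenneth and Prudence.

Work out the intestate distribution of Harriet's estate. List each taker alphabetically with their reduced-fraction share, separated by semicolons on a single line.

Both parents survive, so Martin and Samuel each take 1/2. The siblings take nothing because a surviving parent has priority.

Martin 1/2; Samuel 1/2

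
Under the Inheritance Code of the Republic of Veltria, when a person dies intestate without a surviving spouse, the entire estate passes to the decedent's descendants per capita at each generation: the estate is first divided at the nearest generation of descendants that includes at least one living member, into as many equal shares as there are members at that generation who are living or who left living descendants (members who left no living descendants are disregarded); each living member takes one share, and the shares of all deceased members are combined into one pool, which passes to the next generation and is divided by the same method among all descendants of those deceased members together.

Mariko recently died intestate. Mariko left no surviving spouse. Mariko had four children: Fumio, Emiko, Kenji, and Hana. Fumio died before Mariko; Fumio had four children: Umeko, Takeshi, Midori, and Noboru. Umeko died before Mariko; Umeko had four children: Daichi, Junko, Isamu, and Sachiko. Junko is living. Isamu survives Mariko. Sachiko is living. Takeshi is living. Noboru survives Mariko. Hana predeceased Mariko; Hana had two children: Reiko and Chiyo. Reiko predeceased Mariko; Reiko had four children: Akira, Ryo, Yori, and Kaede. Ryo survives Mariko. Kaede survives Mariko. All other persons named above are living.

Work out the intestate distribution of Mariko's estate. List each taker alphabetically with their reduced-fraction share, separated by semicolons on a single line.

Akira 1/48; Chiyo 1/12; Daichi 1/48; Emiko 1/4; Isamu 1/48; Junko 1/48; Kaede 1/48; Kenji 1/4; Midori 1/12; Noboru 1/12; Ryo 1/48; Sachiko 1/48; Takeshi 1/12; Yori 1/48

There is no surviving spouse, so the entire estate passes to Mariko's descendants per capita at each generation.
At generation 1 (Fumio, Emiko, Kenji, Hana) there are 4 shares of (1)/4 = 1/4 each.
Living: Emiko and Kenji — each takes 1/4.
Deceased: Fumio and Hana. Their combined 1/2 is pooled and carried to generation 2.
At generation 2 (Umeko, Takeshi, Midori, Noboru, Reiko, Chiyo) there are 6 shares of (1/2)/6 = 1/12 each.
Living: Takeshi, Midori, Noboru, and Chiyo — each takes 1/12.
Deceased: Umeko and Reiko. Their combined 1/6 is pooled and carried to generation 3.
At generation 3 (Daichi, Junko, Isamu, Sachiko, Akira, Ryo, Yori, Kaede) there are 8 shares of (1/6)/8 = 1/48 each.
Living: Daichi, Junko, Isamu, Sachiko, Akira, Ryo, Yori, and Kaede — each takes 1/48.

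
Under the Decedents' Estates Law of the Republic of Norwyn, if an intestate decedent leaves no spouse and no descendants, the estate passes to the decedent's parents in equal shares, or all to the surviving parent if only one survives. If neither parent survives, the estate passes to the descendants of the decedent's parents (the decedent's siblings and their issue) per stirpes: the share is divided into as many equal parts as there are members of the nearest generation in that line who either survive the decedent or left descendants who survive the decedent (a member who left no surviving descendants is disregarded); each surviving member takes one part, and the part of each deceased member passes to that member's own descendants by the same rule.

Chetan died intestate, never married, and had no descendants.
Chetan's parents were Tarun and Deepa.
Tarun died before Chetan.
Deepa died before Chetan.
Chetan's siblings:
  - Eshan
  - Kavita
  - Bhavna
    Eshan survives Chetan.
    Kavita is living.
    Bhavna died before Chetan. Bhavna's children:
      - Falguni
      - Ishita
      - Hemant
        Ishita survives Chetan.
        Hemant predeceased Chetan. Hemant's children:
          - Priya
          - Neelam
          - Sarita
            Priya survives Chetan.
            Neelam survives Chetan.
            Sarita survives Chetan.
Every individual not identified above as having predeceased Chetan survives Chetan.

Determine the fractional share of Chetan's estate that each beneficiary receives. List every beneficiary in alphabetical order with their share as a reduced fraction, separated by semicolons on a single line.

Eshan 1/3; Falguni 1/9; Ishita 1/9; Kavita 1/3; Neelam 1/27; Priya 1/27; Sarita 1/27

Neither parent survives and there are no descendants, so the estate passes to Chetan's siblings and their issue per stirpes.
The estate is divided into 3 equal shares of 1/3 among Eshan, Kavita, Bhavna.
Eshan is living and takes 1/3.
Kavita is living and takes 1/3.
Bhavna predeceased; the 1/3 allotted to Bhavna's branch passes to Bhavna's issue by representation.
The 1/3 is divided into 3 equal shares of 1/9 among Falguni, Ishita, Hemant.
Falguni is living and takes 1/9.
Ishita is living and takes 1/9.
Hemant predeceased; the 1/9 allotted to Hemant's branch passes to Hemant's issue by representation.
The 1/9 is divided into 3 equal shares of 1/27 among Priya, Neelam, Sarita.
Priya is living and takes 1/27.
Neelam is living and takes 1/27.
Sarita is living and takes 1/27.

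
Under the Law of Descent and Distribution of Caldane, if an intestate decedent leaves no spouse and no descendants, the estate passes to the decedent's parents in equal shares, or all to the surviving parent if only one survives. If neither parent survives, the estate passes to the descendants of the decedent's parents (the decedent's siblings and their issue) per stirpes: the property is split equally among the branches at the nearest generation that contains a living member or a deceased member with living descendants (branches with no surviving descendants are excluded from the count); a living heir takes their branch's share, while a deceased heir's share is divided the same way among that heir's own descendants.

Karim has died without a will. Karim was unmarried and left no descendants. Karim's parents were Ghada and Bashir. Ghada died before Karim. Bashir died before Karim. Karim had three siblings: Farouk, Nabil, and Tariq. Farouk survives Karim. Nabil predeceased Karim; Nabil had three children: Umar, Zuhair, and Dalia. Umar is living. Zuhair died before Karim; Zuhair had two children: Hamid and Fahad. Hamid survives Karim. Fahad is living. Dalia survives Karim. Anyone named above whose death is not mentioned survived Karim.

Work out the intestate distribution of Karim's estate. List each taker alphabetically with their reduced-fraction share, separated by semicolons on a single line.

Neither parent survives and there are no descendants, so the estate passes to Karim's siblings and their issue per stirpes.
The estate is divided into 3 equal shares of 1/3 among Farouk, Nabil, Tariq.
Farouk is living and takes 1/3.
Nabil predeceased; the 1/3 allotted to Nabil's branch passes to Nabil's issue by representation.
The 1/3 is divided into 3 equal shares of 1/9 among Umar, Zuhair, Dalia.
Umar is living and takes 1/9.
Zuhair predeceased; the 1/9 allotted to Zuhair's branch passes to Zuhair's issue by representation.
The 1/9 is divided into 2 equal shares of 1/18 among Hamid, Fahad.
Hamid is living and takes 1/18.
Fahad is living and takes 1/18.
Dalia is living and takes 1/9.
Tariq is living and takes 1/3.

Dalia 1/9; Fahad 1/18; Farouk 1/3; Hamid 1/18; Tariq 1/3; Umar 1/9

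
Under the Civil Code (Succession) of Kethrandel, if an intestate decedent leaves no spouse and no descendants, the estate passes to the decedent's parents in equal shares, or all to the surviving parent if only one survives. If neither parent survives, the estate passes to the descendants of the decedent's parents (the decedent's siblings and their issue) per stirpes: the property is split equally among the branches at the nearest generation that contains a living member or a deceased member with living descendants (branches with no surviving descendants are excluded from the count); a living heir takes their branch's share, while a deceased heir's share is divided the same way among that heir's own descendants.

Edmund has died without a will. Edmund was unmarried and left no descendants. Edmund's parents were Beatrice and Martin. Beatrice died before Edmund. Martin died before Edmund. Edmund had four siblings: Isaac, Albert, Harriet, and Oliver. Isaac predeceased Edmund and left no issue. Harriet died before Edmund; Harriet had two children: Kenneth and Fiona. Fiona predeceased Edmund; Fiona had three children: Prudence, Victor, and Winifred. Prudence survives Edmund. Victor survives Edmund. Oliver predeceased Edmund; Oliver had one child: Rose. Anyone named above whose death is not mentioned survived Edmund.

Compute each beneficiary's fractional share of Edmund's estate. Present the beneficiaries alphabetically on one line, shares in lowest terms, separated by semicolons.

Neither parent survives and there are no descendants, so the estate passes to Edmund's siblings and their issue per stirpes.
Isaac left no surviving issue, so that branch lapses and is disregarded.
The estate is divided into 3 equal shares of 1/3 among Albert, Harriet, Oliver.
Albert is living and takes 1/3.
Harriet predeceased; the 1/3 allotted to Harriet's branch passes to Harriet's issue by representation.
The 1/3 is divided into 2 equal shares of 1/6 among Kenneth, Fiona.
Kenneth is living and takes 1/6.
Fiona predeceased; the 1/6 allotted to Fiona's branch passes to Fiona's issue by representation.
The 1/6 is divided into 3 equal shares of 1/18 among Prudence, Victor, Winifred.
Prudence is living and takes 1/18.
Victor is living and takes 1/18.
Winifred is living and takes 1/18.
Oliver predeceased; the 1/3 allotted to Oliver's branch passes to Oliver's issue by representation.
Rose is the sole taker at this level and receives the full 1/3.

Albert 1/3; Kenneth 1/6; Prudence 1/18; Rose 1/3; Victor 1/18; Winifred 1/18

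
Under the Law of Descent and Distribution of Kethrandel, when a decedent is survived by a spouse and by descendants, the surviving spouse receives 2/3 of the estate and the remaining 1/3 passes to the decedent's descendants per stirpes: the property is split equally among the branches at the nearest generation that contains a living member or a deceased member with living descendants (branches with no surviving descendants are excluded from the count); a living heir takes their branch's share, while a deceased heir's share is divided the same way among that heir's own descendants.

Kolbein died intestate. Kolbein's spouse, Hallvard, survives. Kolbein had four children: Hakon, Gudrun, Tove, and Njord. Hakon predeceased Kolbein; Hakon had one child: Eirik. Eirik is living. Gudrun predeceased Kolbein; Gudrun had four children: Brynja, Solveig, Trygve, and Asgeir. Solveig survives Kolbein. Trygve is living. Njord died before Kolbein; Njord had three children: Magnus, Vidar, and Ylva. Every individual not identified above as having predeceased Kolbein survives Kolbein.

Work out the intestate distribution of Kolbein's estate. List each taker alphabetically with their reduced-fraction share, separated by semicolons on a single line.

Hallvard, as surviving spouse, takes 2/3.
The remaining 1/3 passes to Kolbein's descendants per stirpes.
The 1/3 is divided into 4 equal shares of 1/12 among Hakon, Gudrun, Tove, Njord.
Hakon predeceased; the 1/12 allotted to Hakon's branch passes to Hakon's issue by representation.
Eirik is the sole taker at this level and receives the full 1/12.
Gudrun predeceased; the 1/12 allotted to Gudrun's branch passes to Gudrun's issue by representation.
The 1/12 is divided into 4 equal shares of 1/48 among Brynja, Solveig, Trygve, Asgeir.
Brynja is living and takes 1/48.
Solveig is living and takes 1/48.
Trygve is living and takes 1/48.
Asgeir is living and takes 1/48.
Tove is living and takes 1/12.
Njord predeceased; the 1/12 allotted to Njord's branch passes to Njord's issue by representation.
The 1/12 is divided into 3 equal shares of 1/36 among Magnus, Vidar, Ylva.
Magnus is living and takes 1/36.
Vidar is living and takes 1/36.
Ylva is living and takes 1/36.

Asgeir 1/48; Brynja 1/48; Eirik 1/12; Hallvard 2/3; Magnus 1/36; Solveig 1/48; Tove 1/12; Trygve 1/48; Vidar 1/36; Ylva 1/36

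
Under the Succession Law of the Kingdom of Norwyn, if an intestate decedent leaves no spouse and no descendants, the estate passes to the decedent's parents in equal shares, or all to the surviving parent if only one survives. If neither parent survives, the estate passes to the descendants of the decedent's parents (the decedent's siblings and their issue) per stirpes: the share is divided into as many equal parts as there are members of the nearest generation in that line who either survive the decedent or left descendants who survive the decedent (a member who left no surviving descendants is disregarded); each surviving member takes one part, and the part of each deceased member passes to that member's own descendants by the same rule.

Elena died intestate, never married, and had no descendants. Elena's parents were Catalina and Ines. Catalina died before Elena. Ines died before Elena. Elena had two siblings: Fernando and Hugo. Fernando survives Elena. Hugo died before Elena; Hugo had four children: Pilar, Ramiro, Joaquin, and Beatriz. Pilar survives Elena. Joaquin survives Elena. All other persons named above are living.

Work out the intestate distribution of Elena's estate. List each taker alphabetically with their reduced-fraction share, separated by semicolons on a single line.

Beatriz 1/8; Fernando 1/2; Joaquin 1/8; Pilar 1/8; Ramiro 1/8

Neither parent survives and there are no descendants, so the estate passes to Elena's siblings and their issue per stirpes.
The estate is divided into 2 equal shares of 1/2 among Fernando, Hugo.
Fernando is living and takes 1/2.
Hugo predeceased; the 1/2 allotted to Hugo's branch passes to Hugo's issue by representation.
The 1/2 is divided into 4 equal shares of 1/8 among Pilar, Ramiro, Joaquin, Beatriz.
Pilar is living and takes 1/8.
Ramiro is living and takes 1/8.
Joaquin is living and takes 1/8.
Beatriz is living and takes 1/8.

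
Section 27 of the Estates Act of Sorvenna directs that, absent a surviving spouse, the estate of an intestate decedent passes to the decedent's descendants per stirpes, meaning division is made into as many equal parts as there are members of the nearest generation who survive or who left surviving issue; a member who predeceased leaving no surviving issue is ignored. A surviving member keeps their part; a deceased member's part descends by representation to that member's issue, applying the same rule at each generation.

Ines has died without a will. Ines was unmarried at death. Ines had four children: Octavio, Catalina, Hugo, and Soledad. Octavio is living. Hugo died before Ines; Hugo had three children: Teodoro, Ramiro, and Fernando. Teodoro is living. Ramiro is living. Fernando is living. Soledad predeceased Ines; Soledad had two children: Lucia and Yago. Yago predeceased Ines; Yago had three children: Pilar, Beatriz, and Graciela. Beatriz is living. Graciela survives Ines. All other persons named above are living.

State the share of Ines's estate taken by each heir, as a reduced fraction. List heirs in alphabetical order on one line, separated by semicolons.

Beatriz 1/24; Catalina 1/4; Fernando 1/12; Graciela 1/24; Lucia 1/8; Octavio 1/4; Pilar 1/24; Ramiro 1/12; Teodoro 1/12

There is no surviving spouse, so the entire estate passes to Ines's descendants per stirpes.
The estate is divided into 4 equal shares of 1/4 among Octavio, Catalina, Hugo, Soledad.
Octavio is living and takes 1/4.
Catalina is living and takes 1/4.
Hugo predeceased; the 1/4 allotted to Hugo's branch passes to Hugo's issue by representation.
The 1/4 is divided into 3 equal shares of 1/12 among Teodoro, Ramiro, Fernando.
Teodoro is living and takes 1/12.
Ramiro is living and takes 1/12.
Fernando is living and takes 1/12.
Soledad predeceased; the 1/4 allotted to Soledad's branch passes to Soledad's issue by representation.
The 1/4 is divided into 2 equal shares of 1/8 among Lucia, Yago.
Lucia is living and takes 1/8.
Yago predeceased; the 1/8 allotted to Yago's branch passes to Yago's issue by representation.
The 1/8 is divided into 3 equal shares of 1/24 among Pilar, Beatriz, Graciela.
Pilar is living and takes 1/24.
Beatriz is living and takes 1/24.
Graciela is living and takes 1/24.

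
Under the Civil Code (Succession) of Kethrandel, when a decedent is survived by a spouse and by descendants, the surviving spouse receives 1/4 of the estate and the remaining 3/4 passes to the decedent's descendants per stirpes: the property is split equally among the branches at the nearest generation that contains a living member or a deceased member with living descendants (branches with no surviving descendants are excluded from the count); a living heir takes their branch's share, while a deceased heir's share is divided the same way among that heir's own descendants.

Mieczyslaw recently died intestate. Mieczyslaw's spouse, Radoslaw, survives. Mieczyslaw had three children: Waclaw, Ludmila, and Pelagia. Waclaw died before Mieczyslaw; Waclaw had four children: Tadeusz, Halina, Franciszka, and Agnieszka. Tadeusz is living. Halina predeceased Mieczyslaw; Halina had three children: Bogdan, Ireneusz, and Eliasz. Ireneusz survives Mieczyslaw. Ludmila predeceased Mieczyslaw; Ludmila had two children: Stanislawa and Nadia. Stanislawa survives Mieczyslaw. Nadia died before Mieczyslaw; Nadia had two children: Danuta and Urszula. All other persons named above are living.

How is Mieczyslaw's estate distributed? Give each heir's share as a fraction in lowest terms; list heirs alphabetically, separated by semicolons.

Agnieszka 1/16; Bogdan 1/48; Danuta 1/16; Eliasz 1/48; Franciszka 1/16; Ireneusz 1/48; Pelagia 1/4; Radoslaw 1/4; Stanislawa 1/8; Tadeusz 1/16; Urszula 1/16

Radoslaw, as surviving spouse, takes 1/4.
The remaining 3/4 passes to Mieczyslaw's descendants per stirpes.
The 3/4 is divided into 3 equal shares of 1/4 among Waclaw, Ludmila, Pelagia.
Waclaw predeceased; the 1/4 allotted to Waclaw's branch passes to Waclaw's issue by representation.
The 1/4 is divided into 4 equal shares of 1/16 among Tadeusz, Halina, Franciszka, Agnieszka.
Tadeusz is living and takes 1/16.
Halina predeceased; the 1/16 allotted to Halina's branch passes to Halina's issue by representation.
The 1/16 is divided into 3 equal shares of 1/48 among Bogdan, Ireneusz, Eliasz.
Bogdan is living and takes 1/48.
Ireneusz is living and takes 1/48.
Eliasz is living and takes 1/48.
Franciszka is living and takes 1/16.
Agnieszka is living and takes 1/16.
Ludmila predeceased; the 1/4 allotted to Ludmila's branch passes to Ludmila's issue by representation.
The 1/4 is divided into 2 equal shares of 1/8 among Stanislawa, Nadia.
Stanislawa is living and takes 1/8.
Nadia predeceased; the 1/8 allotted to Nadia's branch passes to Nadia's issue by representation.
The 1/8 is divided into 2 equal shares of 1/16 among Danuta, Urszula.
Danuta is living and takes 1/16.
Urszula is living and takes 1/16.
Pelagia is living and takes 1/4.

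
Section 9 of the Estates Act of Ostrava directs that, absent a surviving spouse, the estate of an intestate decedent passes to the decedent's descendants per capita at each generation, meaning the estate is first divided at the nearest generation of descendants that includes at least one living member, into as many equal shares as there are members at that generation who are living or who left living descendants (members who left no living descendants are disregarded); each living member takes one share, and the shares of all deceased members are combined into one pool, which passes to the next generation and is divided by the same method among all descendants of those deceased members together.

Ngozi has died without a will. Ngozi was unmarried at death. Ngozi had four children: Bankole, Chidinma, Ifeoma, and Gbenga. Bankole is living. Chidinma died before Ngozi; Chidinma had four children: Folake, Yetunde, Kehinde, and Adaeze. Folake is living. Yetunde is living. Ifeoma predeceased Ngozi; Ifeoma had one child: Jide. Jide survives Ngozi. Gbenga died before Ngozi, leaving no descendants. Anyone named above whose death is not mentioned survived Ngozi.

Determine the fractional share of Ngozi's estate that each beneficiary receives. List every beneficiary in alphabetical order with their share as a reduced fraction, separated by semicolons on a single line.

Adaeze 2/15; Bankole 1/3; Folake 2/15; Jide 2/15; Kehinde 2/15; Yetunde 2/15

There is no surviving spouse, so the entire estate passes to Ngozi's descendants per capita at each generation.
At generation 1 (Bankole, Chidinma, Ifeoma) there are 3 shares of (1)/3 = 1/3 each.
Living: Bankole — each takes 1/3.
Deceased: Chidinma and Ifeoma. Their combined 2/3 is pooled and carried to generation 2.
At generation 2 (Folake, Yetunde, Kehinde, Adaeze, Jide) there are 5 shares of (2/3)/5 = 2/15 each.
Living: Folake, Yetunde, Kehinde, Adaeze, and Jide — each takes 2/15.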